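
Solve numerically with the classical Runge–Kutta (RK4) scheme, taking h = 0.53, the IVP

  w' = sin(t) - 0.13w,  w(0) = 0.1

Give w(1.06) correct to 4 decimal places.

RK4: k1 = f(t_n, w_n); k2 = f(t_n + h/2, w_n + (h/2)·k1); k3 = f(t_n + h/2, w_n + (h/2)·k2); k4 = f(t_n + h, w_n + h·k3); w_{n+1} = w_n + (h/6)·(k1 + 2k2 + 2k3 + k4).
t=0.000000, w=0.100000:
  k1 = f(0.000000, 0.100000) = -0.013000
  k2 = f(0.265000, 0.096555) = 0.249357
  k3 = f(0.265000, 0.166080) = 0.240319
  k4 = f(0.530000, 0.227369) = 0.475975
  w ← 0.100000 + (0.53/6)·(k1 + 2k2 + 2k3 + k4) = 0.227406
t=0.530000, w=0.227406:
  k1 = f(0.530000, 0.227406) = 0.475971
  k2 = f(0.795000, 0.353538) = 0.667904
  k3 = f(0.795000, 0.404400) = 0.661292
  k4 = f(1.060000, 0.577890) = 0.797230
  w ← 0.227406 + (0.53/6)·(k1 + 2k2 + 2k3 + k4) = 0.574696
w(1.06) ≈ 0.5747

0.5747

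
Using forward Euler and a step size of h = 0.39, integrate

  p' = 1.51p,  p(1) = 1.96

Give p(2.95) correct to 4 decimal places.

19.8490

Euler: p_{n+1} = p_n + h·f(s_n, p_n).
s=1.000000, p=1.960000: f=2.959600 → p ← 1.960000 + 0.39·2.959600 = 3.114244
s=1.390000, p=3.114244: f=4.702508 → p ← 3.114244 + 0.39·4.702508 = 4.948222
s=1.780000, p=4.948222: f=7.471816 → p ← 4.948222 + 0.39·7.471816 = 7.862230
s=2.170000, p=7.862230: f=11.871968 → p ← 7.862230 + 0.39·11.871968 = 12.492298
s=2.560000, p=12.492298: f=18.863370 → p ← 12.492298 + 0.39·18.863370 = 19.849012
p(2.95) ≈ 19.8490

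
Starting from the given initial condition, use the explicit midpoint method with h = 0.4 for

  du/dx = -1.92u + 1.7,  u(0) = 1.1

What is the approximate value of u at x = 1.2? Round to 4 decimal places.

Midpoint: k1 = f(x_n, u_n); k2 = f(x_n + h/2, u_n + (h/2)·k1); u_{n+1} = u_n + h·k2.
x=0.000000, u=1.100000:
  k1 = f(0.000000, 1.100000) = -0.412000
  k2 = f(0.200000, 1.017600) = -0.253792
  u ← 1.100000 + 0.4·(-0.253792) = 0.998483
x=0.400000, u=0.998483:
  k1 = f(0.400000, 0.998483) = -0.217088
  k2 = f(0.600000, 0.955066) = -0.133726
  u ← 0.998483 + 0.4·(-0.133726) = 0.944993
x=0.800000, u=0.944993:
  k1 = f(0.800000, 0.944993) = -0.114386
  k2 = f(1.000000, 0.922116) = -0.070462
  u ← 0.944993 + 0.4·(-0.070462) = 0.916808
u(1.2) ≈ 0.9168

0.9168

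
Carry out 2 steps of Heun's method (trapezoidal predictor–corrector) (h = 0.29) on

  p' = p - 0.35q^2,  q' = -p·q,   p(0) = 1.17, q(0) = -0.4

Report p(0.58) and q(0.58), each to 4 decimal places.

2.0512, -0.1697

Heun on (p,q): k1 = f(t_n, state_n); k2 = f(t_n + h, state_n + h·k1); state_{n+1} = state_n + (h/2)·(k1 + k2).
0.000000: (1.170000, -0.400000)
  k1 = (1.114000, 0.468000)
  predictor → (1.493060, -0.264280)
  k2 = (1.468615, 0.394586)
  → (1.544479, -0.274925)
0.290000: (1.544479, -0.274925)
  k1 = (1.518025, 0.424616)
  predictor → (1.984706, -0.151786)
  k2 = (1.976643, 0.301251)
  → (2.051206, -0.169674)
(p(0.58), q(0.58)) ≈ (2.0512, -0.1697)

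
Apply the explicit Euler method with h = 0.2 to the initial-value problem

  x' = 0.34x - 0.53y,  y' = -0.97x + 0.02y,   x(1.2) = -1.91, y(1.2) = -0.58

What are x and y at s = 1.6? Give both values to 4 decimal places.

-2.0905, 0.1712

Euler on (x,y): x_{n+1} = x_n + h·x', y_{n+1} = y_n + h·y'.
1.200000: (-1.910000, -0.580000); f=(-0.342000, 1.841100) → (-1.978400, -0.211780)
1.400000: (-1.978400, -0.211780); f=(-0.560413, 1.914812) → (-2.090483, 0.171182)
(x(1.6), y(1.6)) ≈ (-2.0905, 0.1712)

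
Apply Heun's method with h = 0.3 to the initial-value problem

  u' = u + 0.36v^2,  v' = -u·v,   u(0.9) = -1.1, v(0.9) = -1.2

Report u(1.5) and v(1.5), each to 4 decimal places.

Heun on (u,v): k1 = f(t_n, state_n); k2 = f(t_n + h, state_n + h·k1); state_{n+1} = state_n + (h/2)·(k1 + k2).
0.900000: (-1.100000, -1.200000)
  k1 = (-0.581600, -1.320000)
  predictor → (-1.274480, -1.596000)
  k2 = (-0.357482, -2.034070)
  → (-1.240862, -1.703111)
1.200000: (-1.240862, -1.703111)
  k1 = (-0.196652, -2.113326)
  predictor → (-1.299858, -2.337108)
  k2 = (0.666489, -3.037908)
  → (-1.170387, -2.475796)
(u(1.5), v(1.5)) ≈ (-1.1704, -2.4758)

-1.1704, -2.4758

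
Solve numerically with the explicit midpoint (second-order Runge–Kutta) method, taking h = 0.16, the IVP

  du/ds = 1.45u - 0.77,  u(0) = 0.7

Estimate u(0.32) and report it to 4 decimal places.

0.7988

Midpoint: k1 = f(s_n, u_n); k2 = f(s_n + h/2, u_n + (h/2)·k1); u_{n+1} = u_n + h·k2.
s=0.000000, u=0.700000:
  k1 = f(0.000000, 0.700000) = 0.245000
  k2 = f(0.080000, 0.719600) = 0.273420
  u ← 0.700000 + 0.16·0.273420 = 0.743747
s=0.160000, u=0.743747:
  k1 = f(0.160000, 0.743747) = 0.308433
  k2 = f(0.240000, 0.768422) = 0.344212
  u ← 0.743747 + 0.16·0.344212 = 0.798821
u(0.32) ≈ 0.7988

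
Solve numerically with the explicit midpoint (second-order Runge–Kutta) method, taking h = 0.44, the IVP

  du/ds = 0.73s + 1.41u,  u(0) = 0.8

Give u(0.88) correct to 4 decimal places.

Midpoint: k1 = f(s_n, u_n); k2 = f(s_n + h/2, u_n + (h/2)·k1); u_{n+1} = u_n + h·k2.
s=0.000000, u=0.800000:
  k1 = f(0.000000, 0.800000) = 1.128000
  k2 = f(0.220000, 1.048160) = 1.638506
  u ← 0.800000 + 0.44·1.638506 = 1.520942
s=0.440000, u=1.520942:
  k1 = f(0.440000, 1.520942) = 2.465729
  k2 = f(0.660000, 2.063403) = 3.391198
  u ← 1.520942 + 0.44·3.391198 = 3.013070
u(0.88) ≈ 3.0131

3.0131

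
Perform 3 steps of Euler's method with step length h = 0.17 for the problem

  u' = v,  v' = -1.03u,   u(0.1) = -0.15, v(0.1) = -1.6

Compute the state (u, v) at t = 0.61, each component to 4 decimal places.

-0.9445, -1.3791

Euler on (u,v): u_{n+1} = u_n + h·u', v_{n+1} = v_n + h·v'.
0.100000: (-0.150000, -1.600000); f=(-1.600000, 0.154500) → (-0.422000, -1.573735)
0.270000: (-0.422000, -1.573735); f=(-1.573735, 0.434660) → (-0.689535, -1.499843)
0.440000: (-0.689535, -1.499843); f=(-1.499843, 0.710221) → (-0.944508, -1.379105)
(u(0.61), v(0.61)) ≈ (-0.9445, -1.3791)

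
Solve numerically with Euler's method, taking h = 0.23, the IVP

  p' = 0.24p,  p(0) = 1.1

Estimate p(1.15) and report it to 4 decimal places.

Euler: p_{n+1} = p_n + h·f(t_n, p_n).
t=0.000000, p=1.100000: f=0.264000 → p ← 1.100000 + 0.23·0.264000 = 1.160720
t=0.230000, p=1.160720: f=0.278573 → p ← 1.160720 + 0.23·0.278573 = 1.224792
t=0.460000, p=1.224792: f=0.293950 → p ← 1.224792 + 0.23·0.293950 = 1.292400
t=0.690000, p=1.292400: f=0.310176 → p ← 1.292400 + 0.23·0.310176 = 1.363741
t=0.920000, p=1.363741: f=0.327298 → p ← 1.363741 + 0.23·0.327298 = 1.439019
p(1.15) ≈ 1.4390

1.4390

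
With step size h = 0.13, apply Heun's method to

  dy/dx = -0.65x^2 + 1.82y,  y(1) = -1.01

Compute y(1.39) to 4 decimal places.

-2.5461

Heun: k1 = f(x_n, y_n); k2 = f(x_n + h, y_n + h·k1); y_{n+1} = y_n + (h/2)·(k1 + k2).
x=1.000000, y=-1.010000:
  k1 = f(1.000000, -1.010000) = -2.488200
  k2 = f(1.130000, -1.333466) = -3.256893
  y ← -1.010000 + (0.13/2)·(-2.488200 + (-3.256893)) = -1.383431
x=1.130000, y=-1.383431:
  k1 = f(1.130000, -1.383431) = -3.347830
  k2 = f(1.260000, -1.818649) = -4.341881
  y ← -1.383431 + (0.13/2)·(-3.347830 + (-4.341881)) = -1.883262
x=1.260000, y=-1.883262:
  k1 = f(1.260000, -1.883262) = -4.459477
  k2 = f(1.390000, -2.462994) = -5.738515
  y ← -1.883262 + (0.13/2)·(-4.459477 + (-5.738515)) = -2.546132
y(1.39) ≈ -2.5461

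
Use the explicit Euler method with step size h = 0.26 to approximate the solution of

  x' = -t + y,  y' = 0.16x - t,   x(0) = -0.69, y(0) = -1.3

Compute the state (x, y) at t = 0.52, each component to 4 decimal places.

Euler on (x,y): x_{n+1} = x_n + h·x', y_{n+1} = y_n + h·y'.
0.000000: (-0.690000, -1.300000); f=(-1.300000, -0.110400) → (-1.028000, -1.328704)
0.260000: (-1.028000, -1.328704); f=(-1.588704, -0.424480) → (-1.441063, -1.439069)
(x(0.52), y(0.52)) ≈ (-1.4411, -1.4391)

-1.4411, -1.4391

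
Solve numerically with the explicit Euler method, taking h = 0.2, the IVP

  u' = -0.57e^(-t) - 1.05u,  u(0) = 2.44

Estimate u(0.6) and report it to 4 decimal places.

Euler: u_{n+1} = u_n + h·f(t_n, u_n).
t=0.000000, u=2.440000: f=-3.132000 → u ← 2.440000 + 0.2·(-3.132000) = 1.813600
t=0.200000, u=1.813600: f=-2.370957 → u ← 1.813600 + 0.2·(-2.370957) = 1.339409
t=0.400000, u=1.339409: f=-1.788462 → u ← 1.339409 + 0.2·(-1.788462) = 0.981716
u(0.6) ≈ 0.9817

0.9817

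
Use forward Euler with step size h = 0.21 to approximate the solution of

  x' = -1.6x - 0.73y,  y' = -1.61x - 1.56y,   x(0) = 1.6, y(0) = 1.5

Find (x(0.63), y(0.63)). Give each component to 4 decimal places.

Euler on (x,y): x_{n+1} = x_n + h·x', y_{n+1} = y_n + h·y'.
0.000000: (1.600000, 1.500000); f=(-3.655000, -4.916000) → (0.832450, 0.467640)
0.210000: (0.832450, 0.467640); f=(-1.673297, -2.069763) → (0.481058, 0.032990)
0.420000: (0.481058, 0.032990); f=(-0.793775, -0.825967) → (0.314365, -0.140463)
(x(0.63), y(0.63)) ≈ (0.3144, -0.1405)

0.3144, -0.1405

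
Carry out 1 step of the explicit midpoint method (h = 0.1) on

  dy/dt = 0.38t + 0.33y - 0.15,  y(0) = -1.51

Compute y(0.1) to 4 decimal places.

-1.5740

Midpoint: k1 = f(t_n, y_n); k2 = f(t_n + h/2, y_n + (h/2)·k1); y_{n+1} = y_n + h·k2.
t=0.000000, y=-1.510000:
  k1 = f(0.000000, -1.510000) = -0.648300
  k2 = f(0.050000, -1.542415) = -0.639997
  y ← -1.510000 + 0.1·(-0.639997) = -1.574000
y(0.1) ≈ -1.5740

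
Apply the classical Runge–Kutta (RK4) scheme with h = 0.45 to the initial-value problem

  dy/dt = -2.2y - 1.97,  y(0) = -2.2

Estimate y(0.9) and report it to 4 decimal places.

RK4: k1 = f(t_n, y_n); k2 = f(t_n + h/2, y_n + (h/2)·k1); k3 = f(t_n + h/2, y_n + (h/2)·k2); k4 = f(t_n + h, y_n + h·k3); y_{n+1} = y_n + (h/6)·(k1 + 2k2 + 2k3 + k4).
t=0.000000, y=-2.200000:
  k1 = f(0.000000, -2.200000) = 2.870000
  k2 = f(0.225000, -1.554250) = 1.449350
  k3 = f(0.225000, -1.873896) = 2.152572
  k4 = f(0.450000, -1.231343) = 0.738954
  y ← -2.200000 + (0.45/6)·(k1 + 2k2 + 2k3 + k4) = -1.389040
t=0.450000, y=-1.389040:
  k1 = f(0.450000, -1.389040) = 1.085888
  k2 = f(0.675000, -1.144715) = 0.548374
  k3 = f(0.675000, -1.265656) = 0.814443
  k4 = f(0.900000, -1.022541) = 0.279589
  y ← -1.389040 + (0.45/6)·(k1 + 2k2 + 2k3 + k4) = -1.082207
y(0.9) ≈ -1.0822

-1.0822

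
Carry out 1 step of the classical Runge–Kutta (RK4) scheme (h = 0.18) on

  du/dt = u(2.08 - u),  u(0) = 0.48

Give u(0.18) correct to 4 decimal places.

RK4: k1 = f(t_n, u_n); k2 = f(t_n + h/2, u_n + (h/2)·k1); k3 = f(t_n + h/2, u_n + (h/2)·k2); k4 = f(t_n + h, u_n + h·k3); u_{n+1} = u_n + (h/6)·(k1 + 2k2 + 2k3 + k4).
t=0.000000, u=0.480000:
  k1 = f(0.000000, 0.480000) = 0.768000
  k2 = f(0.090000, 0.549120) = 0.840637
  k3 = f(0.090000, 0.555657) = 0.847012
  k4 = f(0.180000, 0.632462) = 0.915513
  u ← 0.480000 + (0.18/6)·(k1 + 2k2 + 2k3 + k4) = 0.631764
u(0.18) ≈ 0.6318

0.6318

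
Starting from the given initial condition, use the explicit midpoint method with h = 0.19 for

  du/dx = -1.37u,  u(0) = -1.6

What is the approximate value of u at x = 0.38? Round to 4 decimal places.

Midpoint: k1 = f(x_n, u_n); k2 = f(x_n + h/2, u_n + (h/2)·k1); u_{n+1} = u_n + h·k2.
x=0.000000, u=-1.600000:
  k1 = f(0.000000, -1.600000) = 2.192000
  k2 = f(0.095000, -1.391760) = 1.906711
  u ← -1.600000 + 0.19·1.906711 = -1.237725
x=0.190000, u=-1.237725:
  k1 = f(0.190000, -1.237725) = 1.695683
  k2 = f(0.285000, -1.076635) = 1.474990
  u ← -1.237725 + 0.19·1.474990 = -0.957477
u(0.38) ≈ -0.9575

-0.9575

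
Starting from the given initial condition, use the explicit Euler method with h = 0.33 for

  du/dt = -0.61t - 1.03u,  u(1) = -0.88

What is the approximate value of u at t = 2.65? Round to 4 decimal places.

Euler: u_{n+1} = u_n + h·f(t_n, u_n).
t=1.000000, u=-0.880000: f=0.296400 → u ← -0.880000 + 0.33·0.296400 = -0.782188
t=1.330000, u=-0.782188: f=-0.005646 → u ← -0.782188 + 0.33·(-0.005646) = -0.784051
t=1.660000, u=-0.784051: f=-0.205027 → u ← -0.784051 + 0.33·(-0.205027) = -0.851710
t=1.990000, u=-0.851710: f=-0.336638 → u ← -0.851710 + 0.33·(-0.336638) = -0.962801
t=2.320000, u=-0.962801: f=-0.423515 → u ← -0.962801 + 0.33·(-0.423515) = -1.102561
u(2.65) ≈ -1.1026

-1.1026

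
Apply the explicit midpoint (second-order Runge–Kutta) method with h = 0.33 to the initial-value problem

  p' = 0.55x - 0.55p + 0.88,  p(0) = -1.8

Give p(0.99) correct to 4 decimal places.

-0.1490

Midpoint: k1 = f(x_n, p_n); k2 = f(x_n + h/2, p_n + (h/2)·k1); p_{n+1} = p_n + h·k2.
x=0.000000, p=-1.800000:
  k1 = f(0.000000, -1.800000) = 1.870000
  k2 = f(0.165000, -1.491450) = 1.791047
  p ← -1.800000 + 0.33·1.791047 = -1.208954
x=0.330000, p=-1.208954:
  k1 = f(0.330000, -1.208954) = 1.726425
  k2 = f(0.495000, -0.924094) = 1.660502
  p ← -1.208954 + 0.33·1.660502 = -0.660989
x=0.660000, p=-0.660989:
  k1 = f(0.660000, -0.660989) = 1.606544
  k2 = f(0.825000, -0.395909) = 1.551500
  p ← -0.660989 + 0.33·1.551500 = -0.148994
p(0.99) ≈ -0.1490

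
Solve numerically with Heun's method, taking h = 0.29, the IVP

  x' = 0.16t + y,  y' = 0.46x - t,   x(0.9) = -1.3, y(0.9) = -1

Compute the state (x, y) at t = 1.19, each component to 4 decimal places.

-1.6045, -1.4930

Heun on (x,y): k1 = f(t_n, state_n); k2 = f(t_n + h, state_n + h·k1); state_{n+1} = state_n + (h/2)·(k1 + k2).
0.900000: (-1.300000, -1.000000)
  k1 = (-0.856000, -1.498000)
  predictor → (-1.548240, -1.434420)
  k2 = (-1.244020, -1.902190)
  → (-1.604503, -1.493028)
(x(1.19), y(1.19)) ≈ (-1.6045, -1.4930)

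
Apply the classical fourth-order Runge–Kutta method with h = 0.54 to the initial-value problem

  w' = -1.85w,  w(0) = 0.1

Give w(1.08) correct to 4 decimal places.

RK4: k1 = f(x_n, w_n); k2 = f(x_n + h/2, w_n + (h/2)·k1); k3 = f(x_n + h/2, w_n + (h/2)·k2); k4 = f(x_n + h, w_n + h·k3); w_{n+1} = w_n + (h/6)·(k1 + 2k2 + 2k3 + k4).
x=0.000000, w=0.100000:
  k1 = f(0.000000, 0.100000) = -0.185000
  k2 = f(0.270000, 0.050050) = -0.092592
  k3 = f(0.270000, 0.075000) = -0.138750
  k4 = f(0.540000, 0.025075) = -0.046389
  w ← 0.100000 + (0.54/6)·(k1 + 2k2 + 2k3 + k4) = 0.037533
x=0.540000, w=0.037533:
  k1 = f(0.540000, 0.037533) = -0.069437
  k2 = f(0.810000, 0.018785) = -0.034753
  k3 = f(0.810000, 0.028150) = -0.052078
  k4 = f(1.080000, 0.009411) = -0.017411
  w ← 0.037533 + (0.54/6)·(k1 + 2k2 + 2k3 + k4) = 0.014088
w(1.08) ≈ 0.0141

0.0141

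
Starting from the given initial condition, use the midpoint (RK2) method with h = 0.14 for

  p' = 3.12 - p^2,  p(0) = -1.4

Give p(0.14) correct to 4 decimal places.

Midpoint: k1 = f(x_n, p_n); k2 = f(x_n + h/2, p_n + (h/2)·k1); p_{n+1} = p_n + h·k2.
x=0.000000, p=-1.400000:
  k1 = f(0.000000, -1.400000) = 1.160000
  k2 = f(0.070000, -1.318800) = 1.380767
  p ← -1.400000 + 0.14·1.380767 = -1.206693
p(0.14) ≈ -1.2067

-1.2067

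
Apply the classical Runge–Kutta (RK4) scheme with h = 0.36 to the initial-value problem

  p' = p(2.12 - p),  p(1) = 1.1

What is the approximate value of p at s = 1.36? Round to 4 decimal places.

RK4: k1 = f(s_n, p_n); k2 = f(s_n + h/2, p_n + (h/2)·k1); k3 = f(s_n + h/2, p_n + (h/2)·k2); k4 = f(s_n + h, p_n + h·k3); p_{n+1} = p_n + (h/6)·(k1 + 2k2 + 2k3 + k4).
s=1.000000, p=1.100000:
  k1 = f(1.000000, 1.100000) = 1.122000
  k2 = f(1.180000, 1.301960) = 1.065055
  k3 = f(1.180000, 1.291710) = 1.069910
  k4 = f(1.360000, 1.485168) = 0.942832
  p ← 1.100000 + (0.36/6)·(k1 + 2k2 + 2k3 + k4) = 1.480086
p(1.36) ≈ 1.4801

1.4801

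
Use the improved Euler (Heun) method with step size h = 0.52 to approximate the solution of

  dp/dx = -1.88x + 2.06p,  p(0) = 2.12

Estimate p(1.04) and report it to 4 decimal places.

Heun: k1 = f(x_n, p_n); k2 = f(x_n + h, p_n + h·k1); p_{n+1} = p_n + (h/2)·(k1 + k2).
x=0.000000, p=2.120000:
  k1 = f(0.000000, 2.120000) = 4.367200
  k2 = f(0.520000, 4.390944) = 8.067745
  p ← 2.120000 + (0.52/2)·(4.367200 + 8.067745) = 5.353086
x=0.520000, p=5.353086:
  k1 = f(0.520000, 5.353086) = 10.049756
  k2 = f(1.040000, 10.578959) = 19.837455
  p ← 5.353086 + (0.52/2)·(10.049756 + 19.837455) = 13.123761
p(1.04) ≈ 13.1238

13.1238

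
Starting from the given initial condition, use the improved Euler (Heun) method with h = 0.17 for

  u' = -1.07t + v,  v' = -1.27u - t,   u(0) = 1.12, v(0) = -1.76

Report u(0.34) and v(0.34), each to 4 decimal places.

Heun on (u,v): k1 = f(t_n, state_n); k2 = f(t_n + h, state_n + h·k1); state_{n+1} = state_n + (h/2)·(k1 + k2).
0.000000: (1.120000, -1.760000)
  k1 = (-1.760000, -1.422400)
  predictor → (0.820800, -2.001808)
  k2 = (-2.183708, -1.212416)
  → (0.784785, -1.983959)
0.170000: (0.784785, -1.983959)
  k1 = (-2.165859, -1.166677)
  predictor → (0.416589, -2.182294)
  k2 = (-2.546094, -0.869068)
  → (0.384269, -2.156998)
(u(0.34), v(0.34)) ≈ (0.3843, -2.1570)

0.3843, -2.1570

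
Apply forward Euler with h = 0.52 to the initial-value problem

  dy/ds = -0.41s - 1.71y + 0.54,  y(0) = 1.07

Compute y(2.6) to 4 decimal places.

Euler: y_{n+1} = y_n + h·f(s_n, y_n).
s=0.000000, y=1.070000: f=-1.289700 → y ← 1.070000 + 0.52·(-1.289700) = 0.399356
s=0.520000, y=0.399356: f=-0.356099 → y ← 0.399356 + 0.52·(-0.356099) = 0.214185
s=1.040000, y=0.214185: f=-0.252656 → y ← 0.214185 + 0.52·(-0.252656) = 0.082804
s=1.560000, y=0.082804: f=-0.241194 → y ← 0.082804 + 0.52·(-0.241194) = -0.042617
s=2.080000, y=-0.042617: f=-0.239924 → y ← -0.042617 + 0.52·(-0.239924) = -0.167378
y(2.6) ≈ -0.1674

-0.1674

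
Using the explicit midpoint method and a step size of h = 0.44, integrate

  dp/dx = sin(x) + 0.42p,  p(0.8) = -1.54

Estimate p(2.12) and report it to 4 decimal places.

-1.0613

Midpoint: k1 = f(x_n, p_n); k2 = f(x_n + h/2, p_n + (h/2)·k1); p_{n+1} = p_n + h·k2.
x=0.800000, p=-1.540000:
  k1 = f(0.800000, -1.540000) = 0.070556
  k2 = f(1.020000, -1.524478) = 0.211827
  p ← -1.540000 + 0.44·0.211827 = -1.446796
x=1.240000, p=-1.446796:
  k1 = f(1.240000, -1.446796) = 0.338130
  k2 = f(1.460000, -1.372407) = 0.417457
  p ← -1.446796 + 0.44·0.417457 = -1.263115
x=1.680000, p=-1.263115:
  k1 = f(1.680000, -1.263115) = 0.463535
  k2 = f(1.900000, -1.161137) = 0.458623
  p ← -1.263115 + 0.44·0.458623 = -1.061321
p(2.12) ≈ -1.0613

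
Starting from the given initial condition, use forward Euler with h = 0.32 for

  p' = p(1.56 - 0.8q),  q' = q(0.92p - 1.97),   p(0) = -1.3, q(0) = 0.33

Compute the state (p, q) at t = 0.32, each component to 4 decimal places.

Euler on (p,q): p_{n+1} = p_n + h·p', q_{n+1} = q_n + h·q'.
0.000000: (-1.300000, 0.330000); f=(-1.684800, -1.044780) → (-1.839136, -0.004330)
(p(0.32), q(0.32)) ≈ (-1.8391, -0.0043)

-1.8391, -0.0043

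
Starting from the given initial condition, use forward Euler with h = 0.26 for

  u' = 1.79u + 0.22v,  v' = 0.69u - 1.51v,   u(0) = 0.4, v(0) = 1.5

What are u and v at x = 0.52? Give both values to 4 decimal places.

1.0409, 0.7175

Euler on (u,v): u_{n+1} = u_n + h·u', v_{n+1} = v_n + h·v'.
0.000000: (0.400000, 1.500000); f=(1.046000, -1.989000) → (0.671960, 0.982860)
0.260000: (0.671960, 0.982860); f=(1.419038, -1.020466) → (1.040910, 0.717539)
(u(0.52), v(0.52)) ≈ (1.0409, 0.7175)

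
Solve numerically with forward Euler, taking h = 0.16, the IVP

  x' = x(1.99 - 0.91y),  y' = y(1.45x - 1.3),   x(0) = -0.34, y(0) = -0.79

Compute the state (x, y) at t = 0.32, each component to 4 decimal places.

Euler on (x,y): x_{n+1} = x_n + h·x', y_{n+1} = y_n + h·y'.
0.000000: (-0.340000, -0.790000); f=(-0.921026, 1.416470) → (-0.487364, -0.563365)
0.160000: (-0.487364, -0.563365); f=(-1.219708, 1.130492) → (-0.682517, -0.382486)
(x(0.32), y(0.32)) ≈ (-0.6825, -0.3825)

-0.6825, -0.3825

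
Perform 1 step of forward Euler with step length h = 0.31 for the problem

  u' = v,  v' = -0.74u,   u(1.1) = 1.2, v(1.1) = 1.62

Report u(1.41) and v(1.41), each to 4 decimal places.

Euler on (u,v): u_{n+1} = u_n + h·u', v_{n+1} = v_n + h·v'.
1.100000: (1.200000, 1.620000); f=(1.620000, -0.888000) → (1.702200, 1.344720)
(u(1.41), v(1.41)) ≈ (1.7022, 1.3447)

1.7022, 1.3447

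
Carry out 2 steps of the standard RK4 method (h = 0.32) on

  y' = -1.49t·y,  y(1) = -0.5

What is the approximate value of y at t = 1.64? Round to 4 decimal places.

RK4: k1 = f(t_n, y_n); k2 = f(t_n + h/2, y_n + (h/2)·k1); k3 = f(t_n + h/2, y_n + (h/2)·k2); k4 = f(t_n + h, y_n + h·k3); y_{n+1} = y_n + (h/6)·(k1 + 2k2 + 2k3 + k4).
t=1.000000, y=-0.500000:
  k1 = f(1.000000, -0.500000) = 0.745000
  k2 = f(1.160000, -0.380800) = 0.658175
  k3 = f(1.160000, -0.394692) = 0.682186
  k4 = f(1.320000, -0.281701) = 0.554049
  y ← -0.500000 + (0.32/6)·(k1 + 2k2 + 2k3 + k4) = -0.287746
t=1.320000, y=-0.287746:
  k1 = f(1.320000, -0.287746) = 0.565938
  k2 = f(1.480000, -0.197196) = 0.434856
  k3 = f(1.480000, -0.218169) = 0.481106
  k4 = f(1.640000, -0.133792) = 0.326934
  y ← -0.287746 + (0.32/6)·(k1 + 2k2 + 2k3 + k4) = -0.142423
y(1.64) ≈ -0.1424

-0.1424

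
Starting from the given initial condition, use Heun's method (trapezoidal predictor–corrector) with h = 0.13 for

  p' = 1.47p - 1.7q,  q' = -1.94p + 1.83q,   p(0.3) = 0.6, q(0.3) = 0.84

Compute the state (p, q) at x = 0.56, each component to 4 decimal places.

0.3971, 1.0105

Heun on (p,q): k1 = f(x_n, state_n); k2 = f(x_n + h, state_n + h·k1); state_{n+1} = state_n + (h/2)·(k1 + k2).
0.300000: (0.600000, 0.840000)
  k1 = (-0.546000, 0.373200)
  predictor → (0.529020, 0.888516)
  k2 = (-0.732818, 0.599685)
  → (0.516877, 0.903238)
0.430000: (0.516877, 0.903238)
  k1 = (-0.775695, 0.650184)
  predictor → (0.416037, 0.987761)
  k2 = (-1.067621, 1.000493)
  → (0.397061, 1.010532)
(p(0.56), q(0.56)) ≈ (0.3971, 1.0105)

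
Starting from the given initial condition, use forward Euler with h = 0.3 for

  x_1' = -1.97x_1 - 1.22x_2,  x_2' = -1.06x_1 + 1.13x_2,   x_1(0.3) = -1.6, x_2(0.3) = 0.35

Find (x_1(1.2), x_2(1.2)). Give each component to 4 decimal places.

Euler on (x_1,x_2): x_1_{n+1} = x_1_n + h·x_1', x_2_{n+1} = x_2_n + h·x_2'.
0.300000: (-1.600000, 0.350000); f=(2.725000, 2.091500) → (-0.782500, 0.977450)
0.600000: (-0.782500, 0.977450); f=(0.349036, 1.933968) → (-0.677789, 1.557641)
0.900000: (-0.677789, 1.557641); f=(-0.565077, 2.478590) → (-0.847312, 2.301218)
(x_1(1.2), x_2(1.2)) ≈ (-0.8473, 2.3012)

-0.8473, 2.3012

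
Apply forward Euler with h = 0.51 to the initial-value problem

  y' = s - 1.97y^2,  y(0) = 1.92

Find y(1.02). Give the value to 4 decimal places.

Euler: y_{n+1} = y_n + h·f(s_n, y_n).
s=0.000000, y=1.920000: f=-7.262208 → y ← 1.920000 + 0.51·(-7.262208) = -1.783726
s=0.510000, y=-1.783726: f=-5.757907 → y ← -1.783726 + 0.51·(-5.757907) = -4.720259
y(1.02) ≈ -4.7203

-4.7203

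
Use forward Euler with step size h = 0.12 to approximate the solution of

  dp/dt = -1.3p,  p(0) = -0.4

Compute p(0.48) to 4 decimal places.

Euler: p_{n+1} = p_n + h·f(t_n, p_n).
t=0.000000, p=-0.400000: f=0.520000 → p ← -0.400000 + 0.12·0.520000 = -0.337600
t=0.120000, p=-0.337600: f=0.438880 → p ← -0.337600 + 0.12·0.438880 = -0.284934
t=0.240000, p=-0.284934: f=0.370415 → p ← -0.284934 + 0.12·0.370415 = -0.240485
t=0.360000, p=-0.240485: f=0.312630 → p ← -0.240485 + 0.12·0.312630 = -0.202969
p(0.48) ≈ -0.2030

-0.2030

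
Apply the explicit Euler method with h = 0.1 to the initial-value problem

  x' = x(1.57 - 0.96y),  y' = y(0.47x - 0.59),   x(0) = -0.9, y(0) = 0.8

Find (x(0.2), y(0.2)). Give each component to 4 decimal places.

Euler on (x,y): x_{n+1} = x_n + h·x', y_{n+1} = y_n + h·y'.
0.000000: (-0.900000, 0.800000); f=(-0.721800, -0.810400) → (-0.972180, 0.718960)
0.100000: (-0.972180, 0.718960); f=(-0.855322, -0.752697) → (-1.057712, 0.643690)
(x(0.2), y(0.2)) ≈ (-1.0577, 0.6437)

-1.0577, 0.6437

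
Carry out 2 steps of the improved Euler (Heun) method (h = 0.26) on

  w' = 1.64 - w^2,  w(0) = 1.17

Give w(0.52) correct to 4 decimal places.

Heun: k1 = f(t_n, w_n); k2 = f(t_n + h, w_n + h·k1); w_{n+1} = w_n + (h/2)·(k1 + k2).
t=0.000000, w=1.170000:
  k1 = f(0.000000, 1.170000) = 0.271100
  k2 = f(0.260000, 1.240486) = 0.101194
  w ← 1.170000 + (0.26/2)·(0.271100 + 0.101194) = 1.218398
t=0.260000, w=1.218398:
  k1 = f(0.260000, 1.218398) = 0.155506
  k2 = f(0.520000, 1.258830) = 0.055348
  w ← 1.218398 + (0.26/2)·(0.155506 + 0.055348) = 1.245809
w(0.52) ≈ 1.2458

1.2458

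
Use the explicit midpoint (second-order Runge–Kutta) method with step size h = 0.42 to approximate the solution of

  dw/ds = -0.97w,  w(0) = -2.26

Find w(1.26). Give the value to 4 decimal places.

Midpoint: k1 = f(s_n, w_n); k2 = f(s_n + h/2, w_n + (h/2)·k1); w_{n+1} = w_n + h·k2.
s=0.000000, w=-2.260000:
  k1 = f(0.000000, -2.260000) = 2.192200
  k2 = f(0.210000, -1.799638) = 1.745649
  w ← -2.260000 + 0.42·1.745649 = -1.526827
s=0.420000, w=-1.526827:
  k1 = f(0.420000, -1.526827) = 1.481023
  k2 = f(0.630000, -1.215813) = 1.179338
  w ← -1.526827 + 0.42·1.179338 = -1.031505
s=0.840000, w=-1.031505:
  k1 = f(0.840000, -1.031505) = 1.000560
  k2 = f(1.050000, -0.821388) = 0.796746
  w ← -1.031505 + 0.42·0.796746 = -0.696872
w(1.26) ≈ -0.6969

-0.6969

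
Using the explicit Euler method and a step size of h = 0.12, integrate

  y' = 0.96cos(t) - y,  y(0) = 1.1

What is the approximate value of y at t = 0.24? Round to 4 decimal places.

1.0676

Euler: y_{n+1} = y_n + h·f(t_n, y_n).
t=0.000000, y=1.100000: f=-0.140000 → y ← 1.100000 + 0.12·(-0.140000) = 1.083200
t=0.120000, y=1.083200: f=-0.130104 → y ← 1.083200 + 0.12·(-0.130104) = 1.067588
y(0.24) ≈ 1.0676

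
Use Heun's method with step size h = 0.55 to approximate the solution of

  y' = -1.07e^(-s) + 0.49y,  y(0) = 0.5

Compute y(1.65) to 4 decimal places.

Heun: k1 = f(s_n, y_n); k2 = f(s_n + h, y_n + h·k1); y_{n+1} = y_n + (h/2)·(k1 + k2).
s=0.000000, y=0.500000:
  k1 = f(0.000000, 0.500000) = -0.825000
  k2 = f(0.550000, 0.046250) = -0.594674
  y ← 0.500000 + (0.55/2)·(-0.825000 + (-0.594674)) = 0.109590
s=0.550000, y=0.109590:
  k1 = f(0.550000, 0.109590) = -0.563637
  k2 = f(1.100000, -0.200411) = -0.454373
  y ← 0.109590 + (0.55/2)·(-0.563637 + (-0.454373)) = -0.170363
s=1.100000, y=-0.170363:
  k1 = f(1.100000, -0.170363) = -0.439650
  k2 = f(1.650000, -0.412171) = -0.407457
  y ← -0.170363 + (0.55/2)·(-0.439650 + (-0.407457)) = -0.403318
y(1.65) ≈ -0.4033

-0.4033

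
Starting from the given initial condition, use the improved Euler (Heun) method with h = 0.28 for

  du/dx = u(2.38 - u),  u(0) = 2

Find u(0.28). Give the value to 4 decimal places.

Heun: k1 = f(x_n, u_n); k2 = f(x_n + h, u_n + h·k1); u_{n+1} = u_n + (h/2)·(k1 + k2).
x=0.000000, u=2.000000:
  k1 = f(0.000000, 2.000000) = 0.760000
  k2 = f(0.280000, 2.212800) = 0.369980
  u ← 2.000000 + (0.28/2)·(0.760000 + 0.369980) = 2.158197
u(0.28) ≈ 2.1582

2.1582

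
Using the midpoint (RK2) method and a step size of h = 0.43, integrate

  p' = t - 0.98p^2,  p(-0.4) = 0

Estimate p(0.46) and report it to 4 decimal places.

Midpoint: k1 = f(t_n, p_n); k2 = f(t_n + h/2, p_n + (h/2)·k1); p_{n+1} = p_n + h·k2.
t=-0.400000, p=0.000000:
  k1 = f(-0.400000, 0.000000) = -0.400000
  k2 = f(-0.185000, -0.086000) = -0.192248
  p ← 0.000000 + 0.43·(-0.192248) = -0.082667
t=0.030000, p=-0.082667:
  k1 = f(0.030000, -0.082667) = 0.023303
  k2 = f(0.245000, -0.077657) = 0.239090
  p ← -0.082667 + 0.43·0.239090 = 0.020142
p(0.46) ≈ 0.0201

0.0201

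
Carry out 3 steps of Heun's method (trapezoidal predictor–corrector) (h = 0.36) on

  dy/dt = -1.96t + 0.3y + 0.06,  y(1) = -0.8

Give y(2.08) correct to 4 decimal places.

Heun: k1 = f(t_n, y_n); k2 = f(t_n + h, y_n + h·k1); y_{n+1} = y_n + (h/2)·(k1 + k2).
t=1.000000, y=-0.800000:
  k1 = f(1.000000, -0.800000) = -2.140000
  k2 = f(1.360000, -1.570400) = -3.076720
  y ← -0.800000 + (0.36/2)·(-2.140000 + (-3.076720)) = -1.739010
t=1.360000, y=-1.739010:
  k1 = f(1.360000, -1.739010) = -3.127303
  k2 = f(1.720000, -2.864839) = -4.170652
  y ← -1.739010 + (0.36/2)·(-3.127303 + (-4.170652)) = -3.052641
t=1.720000, y=-3.052641:
  k1 = f(1.720000, -3.052641) = -4.226992
  k2 = f(2.080000, -4.574359) = -5.389108
  y ← -3.052641 + (0.36/2)·(-4.226992 + (-5.389108)) = -4.783539
y(2.08) ≈ -4.7835

-4.7835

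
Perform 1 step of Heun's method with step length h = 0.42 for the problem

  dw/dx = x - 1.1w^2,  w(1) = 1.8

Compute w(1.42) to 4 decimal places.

Heun: k1 = f(x_n, w_n); k2 = f(x_n + h, w_n + h·k1); w_{n+1} = w_n + (h/2)·(k1 + k2).
x=1.000000, w=1.800000:
  k1 = f(1.000000, 1.800000) = -2.564000
  k2 = f(1.420000, 0.723120) = 0.844807
  w ← 1.800000 + (0.42/2)·(-2.564000 + 0.844807) = 1.438970
w(1.42) ≈ 1.4390

1.4390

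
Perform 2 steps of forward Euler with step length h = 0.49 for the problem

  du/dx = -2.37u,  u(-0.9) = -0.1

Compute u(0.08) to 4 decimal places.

Euler: u_{n+1} = u_n + h·f(x_n, u_n).
x=-0.900000, u=-0.100000: f=0.237000 → u ← -0.100000 + 0.49·0.237000 = 0.016130
x=-0.410000, u=0.016130: f=-0.038228 → u ← 0.016130 + 0.49·(-0.038228) = -0.002602
u(0.08) ≈ -0.0026

-0.0026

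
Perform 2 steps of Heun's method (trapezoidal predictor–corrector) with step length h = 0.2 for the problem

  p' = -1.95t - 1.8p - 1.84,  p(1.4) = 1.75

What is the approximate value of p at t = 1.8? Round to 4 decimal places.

-0.5389

Heun: k1 = f(t_n, p_n); k2 = f(t_n + h, p_n + h·k1); p_{n+1} = p_n + (h/2)·(k1 + k2).
t=1.400000, p=1.750000:
  k1 = f(1.400000, 1.750000) = -7.720000
  k2 = f(1.600000, 0.206000) = -5.330800
  p ← 1.750000 + (0.2/2)·(-7.720000 + (-5.330800)) = 0.444920
t=1.600000, p=0.444920:
  k1 = f(1.600000, 0.444920) = -5.760856
  k2 = f(1.800000, -0.707251) = -4.076948
  p ← 0.444920 + (0.2/2)·(-5.760856 + (-4.076948)) = -0.538860
p(1.8) ≈ -0.5389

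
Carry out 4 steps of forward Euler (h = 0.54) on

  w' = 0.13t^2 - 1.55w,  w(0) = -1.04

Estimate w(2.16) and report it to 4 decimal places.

0.1974

Euler: w_{n+1} = w_n + h·f(t_n, w_n).
t=0.000000, w=-1.040000: f=1.612000 → w ← -1.040000 + 0.54·1.612000 = -0.169520
t=0.540000, w=-0.169520: f=0.300664 → w ← -0.169520 + 0.54·0.300664 = -0.007161
t=1.080000, w=-0.007161: f=0.162732 → w ← -0.007161 + 0.54·0.162732 = 0.080714
t=1.620000, w=0.080714: f=0.216065 → w ← 0.080714 + 0.54·0.216065 = 0.197389
w(2.16) ≈ 0.1974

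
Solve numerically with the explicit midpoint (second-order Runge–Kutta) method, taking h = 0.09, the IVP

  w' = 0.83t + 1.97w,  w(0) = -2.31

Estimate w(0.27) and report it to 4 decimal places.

-3.8869

Midpoint: k1 = f(t_n, w_n); k2 = f(t_n + h/2, w_n + (h/2)·k1); w_{n+1} = w_n + h·k2.
t=0.000000, w=-2.310000:
  k1 = f(0.000000, -2.310000) = -4.550700
  k2 = f(0.045000, -2.514782) = -4.916770
  w ← -2.310000 + 0.09·(-4.916770) = -2.752509
t=0.090000, w=-2.752509:
  k1 = f(0.090000, -2.752509) = -5.347743
  k2 = f(0.135000, -2.993158) = -5.784471
  w ← -2.752509 + 0.09·(-5.784471) = -3.273112
t=0.180000, w=-3.273112:
  k1 = f(0.180000, -3.273112) = -6.298630
  k2 = f(0.225000, -3.556550) = -6.819653
  w ← -3.273112 + 0.09·(-6.819653) = -3.886880
w(0.27) ≈ -3.8869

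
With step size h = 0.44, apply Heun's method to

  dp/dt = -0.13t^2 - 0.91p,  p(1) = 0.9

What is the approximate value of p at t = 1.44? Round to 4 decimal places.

Heun: k1 = f(t_n, p_n); k2 = f(t_n + h, p_n + h·k1); p_{n+1} = p_n + (h/2)·(k1 + k2).
t=1.000000, p=0.900000:
  k1 = f(1.000000, 0.900000) = -0.949000
  k2 = f(1.440000, 0.482440) = -0.708588
  p ← 0.900000 + (0.44/2)·(-0.949000 + (-0.708588)) = 0.535331
p(1.44) ≈ 0.5353

0.5353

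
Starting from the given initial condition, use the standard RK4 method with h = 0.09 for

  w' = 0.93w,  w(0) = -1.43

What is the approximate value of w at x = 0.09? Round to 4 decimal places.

-1.5548

RK4: k1 = f(x_n, w_n); k2 = f(x_n + h/2, w_n + (h/2)·k1); k3 = f(x_n + h/2, w_n + (h/2)·k2); k4 = f(x_n + h, w_n + h·k3); w_{n+1} = w_n + (h/6)·(k1 + 2k2 + 2k3 + k4).
x=0.000000, w=-1.430000:
  k1 = f(0.000000, -1.430000) = -1.329900
  k2 = f(0.045000, -1.489845) = -1.385556
  k3 = f(0.045000, -1.492350) = -1.387886
  k4 = f(0.090000, -1.554910) = -1.446066
  w ← -1.430000 + (0.09/6)·(k1 + 2k2 + 2k3 + k4) = -1.554843
w(0.09) ≈ -1.5548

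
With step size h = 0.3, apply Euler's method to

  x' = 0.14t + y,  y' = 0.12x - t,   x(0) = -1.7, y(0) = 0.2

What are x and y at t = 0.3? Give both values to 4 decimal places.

Euler on (x,y): x_{n+1} = x_n + h·x', y_{n+1} = y_n + h·y'.
0.000000: (-1.700000, 0.200000); f=(0.200000, -0.204000) → (-1.640000, 0.138800)
(x(0.3), y(0.3)) ≈ (-1.6400, 0.1388)

-1.6400, 0.1388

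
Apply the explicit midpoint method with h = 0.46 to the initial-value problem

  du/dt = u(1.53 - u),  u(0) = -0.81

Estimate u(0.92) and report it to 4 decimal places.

-15.2331

Midpoint: k1 = f(t_n, u_n); k2 = f(t_n + h/2, u_n + (h/2)·k1); u_{n+1} = u_n + h·k2.
t=0.000000, u=-0.810000:
  k1 = f(0.000000, -0.810000) = -1.895400
  k2 = f(0.230000, -1.245942) = -3.458663
  u ← -0.810000 + 0.46·(-3.458663) = -2.400985
t=0.460000, u=-2.400985:
  k1 = f(0.460000, -2.400985) = -9.438235
  k2 = f(0.690000, -4.571779) = -27.895984
  u ← -2.400985 + 0.46·(-27.895984) = -15.233138
u(0.92) ≈ -15.2331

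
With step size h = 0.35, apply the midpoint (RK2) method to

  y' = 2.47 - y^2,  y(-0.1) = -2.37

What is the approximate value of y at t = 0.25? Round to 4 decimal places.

Midpoint: k1 = f(t_n, y_n); k2 = f(t_n + h/2, y_n + (h/2)·k1); y_{n+1} = y_n + h·k2.
t=-0.100000, y=-2.370000:
  k1 = f(-0.100000, -2.370000) = -3.146900
  k2 = f(0.075000, -2.920708) = -6.060532
  y ← -2.370000 + 0.35·(-6.060532) = -4.491186
y(0.25) ≈ -4.4912

-4.4912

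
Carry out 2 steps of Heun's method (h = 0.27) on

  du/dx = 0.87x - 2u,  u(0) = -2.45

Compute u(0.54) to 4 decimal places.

-0.8019

Heun: k1 = f(x_n, u_n); k2 = f(x_n + h, u_n + h·k1); u_{n+1} = u_n + (h/2)·(k1 + k2).
x=0.000000, u=-2.450000:
  k1 = f(0.000000, -2.450000) = 4.900000
  k2 = f(0.270000, -1.127000) = 2.488900
  u ← -2.450000 + (0.27/2)·(4.900000 + 2.488900) = -1.452498
x=0.270000, u=-1.452498:
  k1 = f(0.270000, -1.452498) = 3.139897
  k2 = f(0.540000, -0.604726) = 1.679253
  u ← -1.452498 + (0.27/2)·(3.139897 + 1.679253) = -0.801913
u(0.54) ≈ -0.8019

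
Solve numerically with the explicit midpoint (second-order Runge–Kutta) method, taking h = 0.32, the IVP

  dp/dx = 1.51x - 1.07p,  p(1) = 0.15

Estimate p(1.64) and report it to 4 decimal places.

1.0251

Midpoint: k1 = f(x_n, p_n); k2 = f(x_n + h/2, p_n + (h/2)·k1); p_{n+1} = p_n + h·k2.
x=1.000000, p=0.150000:
  k1 = f(1.000000, 0.150000) = 1.349500
  k2 = f(1.160000, 0.365920) = 1.360066
  p ← 0.150000 + 0.32·1.360066 = 0.585221
x=1.320000, p=0.585221:
  k1 = f(1.320000, 0.585221) = 1.367014
  k2 = f(1.480000, 0.803943) = 1.374581
  p ← 0.585221 + 0.32·1.374581 = 1.025087
p(1.64) ≈ 1.0251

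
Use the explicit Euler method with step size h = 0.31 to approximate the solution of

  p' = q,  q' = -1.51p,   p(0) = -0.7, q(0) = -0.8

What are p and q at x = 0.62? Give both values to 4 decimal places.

Euler on (p,q): p_{n+1} = p_n + h·p', q_{n+1} = q_n + h·q'.
0.000000: (-0.700000, -0.800000); f=(-0.800000, 1.057000) → (-0.948000, -0.472330)
0.310000: (-0.948000, -0.472330); f=(-0.472330, 1.431480) → (-1.094422, -0.028571)
(p(0.62), q(0.62)) ≈ (-1.0944, -0.0286)

-1.0944, -0.0286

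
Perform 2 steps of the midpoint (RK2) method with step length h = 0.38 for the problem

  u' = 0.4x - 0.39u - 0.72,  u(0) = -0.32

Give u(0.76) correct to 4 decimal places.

Midpoint: k1 = f(x_n, u_n); k2 = f(x_n + h/2, u_n + (h/2)·k1); u_{n+1} = u_n + h·k2.
x=0.000000, u=-0.320000:
  k1 = f(0.000000, -0.320000) = -0.595200
  k2 = f(0.190000, -0.433088) = -0.475096
  u ← -0.320000 + 0.38·(-0.475096) = -0.500536
x=0.380000, u=-0.500536:
  k1 = f(0.380000, -0.500536) = -0.372791
  k2 = f(0.570000, -0.571367) = -0.269167
  u ← -0.500536 + 0.38·(-0.269167) = -0.602820
u(0.76) ≈ -0.6028

-0.6028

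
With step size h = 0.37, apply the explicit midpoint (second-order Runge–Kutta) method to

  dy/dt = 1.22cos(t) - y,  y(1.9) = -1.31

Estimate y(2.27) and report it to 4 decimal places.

-1.1100

Midpoint: k1 = f(t_n, y_n); k2 = f(t_n + h/2, y_n + (h/2)·k1); y_{n+1} = y_n + h·k2.
t=1.900000, y=-1.310000:
  k1 = f(1.900000, -1.310000) = 0.915587
  k2 = f(2.085000, -1.140616) = 0.540570
  y ← -1.310000 + 0.37·0.540570 = -1.109989
y(2.27) ≈ -1.1100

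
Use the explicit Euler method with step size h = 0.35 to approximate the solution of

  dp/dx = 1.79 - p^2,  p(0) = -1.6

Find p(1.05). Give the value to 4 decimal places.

-3.9686

Euler: p_{n+1} = p_n + h·f(x_n, p_n).
x=0.000000, p=-1.600000: f=-0.770000 → p ← -1.600000 + 0.35·(-0.770000) = -1.869500
x=0.350000, p=-1.869500: f=-1.705030 → p ← -1.869500 + 0.35·(-1.705030) = -2.466261
x=0.700000, p=-2.466261: f=-4.292441 → p ← -2.466261 + 0.35·(-4.292441) = -3.968615
p(1.05) ≈ -3.9686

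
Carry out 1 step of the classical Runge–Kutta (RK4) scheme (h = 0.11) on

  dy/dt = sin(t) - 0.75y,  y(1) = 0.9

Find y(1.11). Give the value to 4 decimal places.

0.9206

RK4: k1 = f(t_n, y_n); k2 = f(t_n + h/2, y_n + (h/2)·k1); k3 = f(t_n + h/2, y_n + (h/2)·k2); k4 = f(t_n + h, y_n + h·k3); y_{n+1} = y_n + (h/6)·(k1 + 2k2 + 2k3 + k4).
t=1.000000, y=0.900000:
  k1 = f(1.000000, 0.900000) = 0.166471
  k2 = f(1.055000, 0.909156) = 0.188033
  k3 = f(1.055000, 0.910342) = 0.187144
  k4 = f(1.110000, 0.920586) = 0.205259
  y ← 0.900000 + (0.11/6)·(k1 + 2k2 + 2k3 + k4) = 0.920572
y(1.11) ≈ 0.9206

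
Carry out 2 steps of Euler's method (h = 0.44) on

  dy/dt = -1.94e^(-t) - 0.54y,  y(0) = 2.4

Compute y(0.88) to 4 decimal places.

0.1945

Euler: y_{n+1} = y_n + h·f(t_n, y_n).
t=0.000000, y=2.400000: f=-3.236000 → y ← 2.400000 + 0.44·(-3.236000) = 0.976160
t=0.440000, y=0.976160: f=-1.776557 → y ← 0.976160 + 0.44·(-1.776557) = 0.194475
y(0.88) ≈ 0.1945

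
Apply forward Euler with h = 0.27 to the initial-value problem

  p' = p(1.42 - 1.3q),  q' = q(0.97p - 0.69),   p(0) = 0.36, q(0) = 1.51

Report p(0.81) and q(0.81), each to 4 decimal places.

Euler on (p,q): p_{n+1} = p_n + h·p', q_{n+1} = q_n + h·q'.
0.000000: (0.360000, 1.510000); f=(-0.195480, -0.514608) → (0.307220, 1.371056)
0.270000: (0.307220, 1.371056); f=(-0.111328, -0.537449) → (0.277162, 1.225945)
0.540000: (0.277162, 1.225945); f=(-0.048151, -0.516310) → (0.264161, 1.086541)
(p(0.81), q(0.81)) ≈ (0.2642, 1.0865)

0.2642, 1.0865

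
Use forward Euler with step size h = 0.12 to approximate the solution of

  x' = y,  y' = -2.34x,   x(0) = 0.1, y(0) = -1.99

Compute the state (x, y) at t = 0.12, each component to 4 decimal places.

Euler on (x,y): x_{n+1} = x_n + h·x', y_{n+1} = y_n + h·y'.
0.000000: (0.100000, -1.990000); f=(-1.990000, -0.234000) → (-0.138800, -2.018080)
(x(0.12), y(0.12)) ≈ (-0.1388, -2.0181)

-0.1388, -2.0181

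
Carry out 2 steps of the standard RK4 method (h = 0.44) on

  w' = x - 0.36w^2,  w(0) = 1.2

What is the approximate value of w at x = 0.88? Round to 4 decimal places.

1.1844

RK4: k1 = f(x_n, w_n); k2 = f(x_n + h/2, w_n + (h/2)·k1); k3 = f(x_n + h/2, w_n + (h/2)·k2); k4 = f(x_n + h, w_n + h·k3); w_{n+1} = w_n + (h/6)·(k1 + 2k2 + 2k3 + k4).
x=0.000000, w=1.200000:
  k1 = f(0.000000, 1.200000) = -0.518400
  k2 = f(0.220000, 1.085952) = -0.204545
  k3 = f(0.220000, 1.155000) = -0.260249
  k4 = f(0.440000, 1.085490) = 0.015816
  w ← 1.200000 + (0.44/6)·(k1 + 2k2 + 2k3 + k4) = 1.094974
x=0.440000, w=1.094974:
  k1 = f(0.440000, 1.094974) = 0.008371
  k2 = f(0.660000, 1.096816) = 0.226918
  k3 = f(0.660000, 1.144896) = 0.188117
  k4 = f(0.880000, 1.177745) = 0.380650
  w ← 1.094974 + (0.44/6)·(k1 + 2k2 + 2k3 + k4) = 1.184374
w(0.88) ≈ 1.1844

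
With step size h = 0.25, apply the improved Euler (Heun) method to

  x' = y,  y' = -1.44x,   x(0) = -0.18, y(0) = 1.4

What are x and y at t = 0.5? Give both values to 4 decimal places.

Heun on (x,y): k1 = f(t_n, state_n); k2 = f(t_n + h, state_n + h·k1); state_{n+1} = state_n + (h/2)·(k1 + k2).
0.000000: (-0.180000, 1.400000)
  k1 = (1.400000, 0.259200)
  predictor → (0.170000, 1.464800)
  k2 = (1.464800, -0.244800)
  → (0.178100, 1.401800)
0.250000: (0.178100, 1.401800)
  k1 = (1.401800, -0.256464)
  predictor → (0.528550, 1.337684)
  k2 = (1.337684, -0.761112)
  → (0.520536, 1.274603)
(x(0.5), y(0.5)) ≈ (0.5205, 1.2746)

0.5205, 1.2746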